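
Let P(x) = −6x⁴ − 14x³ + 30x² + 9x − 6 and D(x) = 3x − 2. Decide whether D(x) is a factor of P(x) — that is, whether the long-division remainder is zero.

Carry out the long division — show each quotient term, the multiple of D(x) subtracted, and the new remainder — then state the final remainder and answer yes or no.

Step 1: lead(−6x⁴ − 14x³ + 30x² + 9x − 6) ÷ lead(D) = −6x⁴ ÷ 3x = −2x³. Subtract (−2x³)·D = −6x⁴ + 4x³. Remainder: −18x³ + 30x² + 9x − 6.
Step 2: lead(−18x³ + 30x² + 9x − 6) ÷ lead(D) = −18x³ ÷ 3x = −6x². Subtract (−6x²)·D = −18x³ + 12x². Remainder: 18x² + 9x − 6.
Step 3: lead(18x² + 9x − 6) ÷ lead(D) = 18x² ÷ 3x = 6x. Subtract (6x)·D = 18x² − 12x. Remainder: 21x − 6.
Step 4: lead(21x − 6) ÷ lead(D) = 21x ÷ 3x = 7. Subtract (7)·D = 21x − 14. Remainder: 8.

R(x) = 8, so D(x) is not a factor of P(x). no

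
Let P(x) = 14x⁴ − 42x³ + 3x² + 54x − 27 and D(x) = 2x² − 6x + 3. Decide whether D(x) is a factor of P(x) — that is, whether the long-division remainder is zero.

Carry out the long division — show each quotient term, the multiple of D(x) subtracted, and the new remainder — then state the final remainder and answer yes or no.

R(x) = 0, so D(x) is a factor of P(x). yes

Step 1: lead(14x⁴ − 42x³ + 3x² + 54x − 27) ÷ lead(D) = 14x⁴ ÷ 2x² = 7x². Subtract (7x²)·D = 14x⁴ − 42x³ + 21x². Remainder: −18x² + 54x − 27.
Step 2: lead(−18x² + 54x − 27) ÷ lead(D) = −18x² ÷ 2x² = −9. Subtract (−9)·D = −18x² + 54x − 27. Remainder: 0.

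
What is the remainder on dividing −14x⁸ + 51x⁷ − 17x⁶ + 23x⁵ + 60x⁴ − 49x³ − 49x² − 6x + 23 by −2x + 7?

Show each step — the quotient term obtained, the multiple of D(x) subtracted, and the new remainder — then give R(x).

R(x) = 2

Step 1: lead(−14x⁸ + 51x⁷ − 17x⁶ + 23x⁵ + 60x⁴ − 49x³ − 49x² − 6x + 23) ÷ lead(D) = −14x⁸ ÷ −2x = 7x⁷. Subtract (7x⁷)·D = −14x⁸ + 49x⁷. Remainder: 2x⁷ − 17x⁶ + 23x⁵ + 60x⁴ − 49x³ − 49x² − 6x + 23.
Step 2: lead(2x⁷ − 17x⁶ + 23x⁵ + 60x⁴ − 49x³ − 49x² − 6x + 23) ÷ lead(D) = 2x⁷ ÷ −2x = −x⁶. Subtract (−x⁶)·D = 2x⁷ − 7x⁶. Remainder: −10x⁶ + 23x⁵ + 60x⁴ − 49x³ − 49x² − 6x + 23.
Step 3: lead(−10x⁶ + 23x⁵ + 60x⁴ − 49x³ − 49x² − 6x + 23) ÷ lead(D) = −10x⁶ ÷ −2x = 5x⁵. Subtract (5x⁵)·D = −10x⁶ + 35x⁵. Remainder: −12x⁵ + 60x⁴ − 49x³ − 49x² − 6x + 23.
Step 4: lead(−12x⁵ + 60x⁴ − 49x³ − 49x² − 6x + 23) ÷ lead(D) = −12x⁵ ÷ −2x = 6x⁴. Subtract (6x⁴)·D = −12x⁵ + 42x⁴. Remainder: 18x⁴ − 49x³ − 49x² − 6x + 23.
Step 5: lead(18x⁴ − 49x³ − 49x² − 6x + 23) ÷ lead(D) = 18x⁴ ÷ −2x = −9x³. Subtract (−9x³)·D = 18x⁴ − 63x³. Remainder: 14x³ − 49x² − 6x + 23.
Step 6: lead(14x³ − 49x² − 6x + 23) ÷ lead(D) = 14x³ ÷ −2x = −7x². Subtract (−7x²)·D = 14x³ − 49x². Remainder: −6x + 23.
Step 7: lead(−6x + 23) ÷ lead(D) = −6x ÷ −2x = 3. Subtract (3)·D = −6x + 21. Remainder: 2.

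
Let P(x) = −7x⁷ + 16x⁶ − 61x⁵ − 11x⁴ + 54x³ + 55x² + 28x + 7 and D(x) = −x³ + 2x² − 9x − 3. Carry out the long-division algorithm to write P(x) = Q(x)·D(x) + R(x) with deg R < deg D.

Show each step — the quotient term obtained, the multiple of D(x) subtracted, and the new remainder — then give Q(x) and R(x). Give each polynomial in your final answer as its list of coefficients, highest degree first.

Q = [7, -2, -6, -4, -2]; R = [5, -2, 1]

Step 1: lead(−7x⁷ + 16x⁶ − 61x⁵ − 11x⁴ + 54x³ + 55x² + 28x + 7) ÷ lead(D) = −7x⁷ ÷ −x³ = 7x⁴. Subtract (7x⁴)·D = −7x⁷ + 14x⁶ − 63x⁵ − 21x⁴. Remainder: 2x⁶ + 2x⁵ + 10x⁴ + 54x³ + 55x² + 28x + 7.
Step 2: lead(2x⁶ + 2x⁵ + 10x⁴ + 54x³ + 55x² + 28x + 7) ÷ lead(D) = 2x⁶ ÷ −x³ = −2x³. Subtract (−2x³)·D = 2x⁶ − 4x⁵ + 18x⁴ + 6x³. Remainder: 6x⁵ − 8x⁴ + 48x³ + 55x² + 28x + 7.
Step 3: lead(6x⁵ − 8x⁴ + 48x³ + 55x² + 28x + 7) ÷ lead(D) = 6x⁵ ÷ −x³ = −6x². Subtract (−6x²)·D = 6x⁵ − 12x⁴ + 54x³ + 18x². Remainder: 4x⁴ − 6x³ + 37x² + 28x + 7.
Step 4: lead(4x⁴ − 6x³ + 37x² + 28x + 7) ÷ lead(D) = 4x⁴ ÷ −x³ = −4x. Subtract (−4x)·D = 4x⁴ − 8x³ + 36x² + 12x. Remainder: 2x³ + x² + 16x + 7.
Step 5: lead(2x³ + x² + 16x + 7) ÷ lead(D) = 2x³ ÷ −x³ = −2. Subtract (−2)·D = 2x³ − 4x² + 18x + 6. Remainder: 5x² − 2x + 1.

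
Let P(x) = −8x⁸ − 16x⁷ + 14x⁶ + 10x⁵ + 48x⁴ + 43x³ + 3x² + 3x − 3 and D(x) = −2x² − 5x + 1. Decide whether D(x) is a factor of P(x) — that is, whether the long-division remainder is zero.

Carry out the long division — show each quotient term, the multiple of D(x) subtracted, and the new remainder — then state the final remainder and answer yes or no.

R(x) = −2, so D(x) is not a factor of P(x). no

Step 1: lead(−8x⁸ − 16x⁷ + 14x⁶ + 10x⁵ + 48x⁴ + 43x³ + 3x² + 3x − 3) ÷ lead(D) = −8x⁸ ÷ −2x² = 4x⁶. Subtract (4x⁶)·D = −8x⁸ − 20x⁷ + 4x⁶. Remainder: 4x⁷ + 10x⁶ + 10x⁵ + 48x⁴ + 43x³ + 3x² + 3x − 3.
Step 2: lead(4x⁷ + 10x⁶ + 10x⁵ + 48x⁴ + 43x³ + 3x² + 3x − 3) ÷ lead(D) = 4x⁷ ÷ −2x² = −2x⁵. Subtract (−2x⁵)·D = 4x⁷ + 10x⁶ − 2x⁵. Remainder: 12x⁵ + 48x⁴ + 43x³ + 3x² + 3x − 3.
Step 3: lead(12x⁵ + 48x⁴ + 43x³ + 3x² + 3x − 3) ÷ lead(D) = 12x⁵ ÷ −2x² = −6x³. Subtract (−6x³)·D = 12x⁵ + 30x⁴ − 6x³. Remainder: 18x⁴ + 49x³ + 3x² + 3x − 3.
Step 4: lead(18x⁴ + 49x³ + 3x² + 3x − 3) ÷ lead(D) = 18x⁴ ÷ −2x² = −9x². Subtract (−9x²)·D = 18x⁴ + 45x³ − 9x². Remainder: 4x³ + 12x² + 3x − 3.
Step 5: lead(4x³ + 12x² + 3x − 3) ÷ lead(D) = 4x³ ÷ −2x² = −2x. Subtract (−2x)·D = 4x³ + 10x² − 2x. Remainder: 2x² + 5x − 3.
Step 6: lead(2x² + 5x − 3) ÷ lead(D) = 2x² ÷ −2x² = −1. Subtract (−1)·D = 2x² + 5x − 1. Remainder: −2.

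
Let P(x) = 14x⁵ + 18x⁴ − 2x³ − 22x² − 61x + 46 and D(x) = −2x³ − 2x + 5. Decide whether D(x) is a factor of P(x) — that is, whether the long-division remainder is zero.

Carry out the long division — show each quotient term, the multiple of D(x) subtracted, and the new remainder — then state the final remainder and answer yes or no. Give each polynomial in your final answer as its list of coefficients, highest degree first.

Step 1: lead(14x⁵ + 18x⁴ − 2x³ − 22x² − 61x + 46) ÷ lead(D) = 14x⁵ ÷ −2x³ = −7x². Subtract (−7x²)·D = 14x⁵ + 14x³ − 35x². Remainder: 18x⁴ − 16x³ + 13x² − 61x + 46.
Step 2: lead(18x⁴ − 16x³ + 13x² − 61x + 46) ÷ lead(D) = 18x⁴ ÷ −2x³ = −9x. Subtract (−9x)·D = 18x⁴ + 18x² − 45x. Remainder: −16x³ − 5x² − 16x + 46.
Step 3: lead(−16x³ − 5x² − 16x + 46) ÷ lead(D) = −16x³ ÷ −2x³ = 8. Subtract (8)·D = −16x³ − 16x + 40. Remainder: −5x² + 6.

R = [-5, 0, 6], so D(x) is not a factor of P(x). no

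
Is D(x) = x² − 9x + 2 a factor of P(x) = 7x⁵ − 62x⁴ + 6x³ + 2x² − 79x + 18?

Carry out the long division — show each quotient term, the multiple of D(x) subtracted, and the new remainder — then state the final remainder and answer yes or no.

Step 1: lead(7x⁵ − 62x⁴ + 6x³ + 2x² − 79x + 18) ÷ lead(D) = 7x⁵ ÷ x² = 7x³. Subtract (7x³)·D = 7x⁵ − 63x⁴ + 14x³. Remainder: x⁴ − 8x³ + 2x² − 79x + 18.
Step 2: lead(x⁴ − 8x³ + 2x² − 79x + 18) ÷ lead(D) = x⁴ ÷ x² = x². Subtract (x²)·D = x⁴ − 9x³ + 2x². Remainder: x³ − 79x + 18.
Step 3: lead(x³ − 79x + 18) ÷ lead(D) = x³ ÷ x² = x. Subtract (x)·D = x³ − 9x² + 2x. Remainder: 9x² − 81x + 18.
Step 4: lead(9x² − 81x + 18) ÷ lead(D) = 9x² ÷ x² = 9. Subtract (9)·D = 9x² − 81x + 18. Remainder: 0.

R(x) = 0, so D(x) is a factor of P(x). yes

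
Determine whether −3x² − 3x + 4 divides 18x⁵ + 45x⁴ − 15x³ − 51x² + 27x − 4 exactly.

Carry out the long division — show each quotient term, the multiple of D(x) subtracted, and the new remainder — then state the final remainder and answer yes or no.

R(x) = 0, so D(x) is a factor of P(x). yes

Step 1: lead(18x⁵ + 45x⁴ − 15x³ − 51x² + 27x − 4) ÷ lead(D) = 18x⁵ ÷ −3x² = −6x³. Subtract (−6x³)·D = 18x⁵ + 18x⁴ − 24x³. Remainder: 27x⁴ + 9x³ − 51x² + 27x − 4.
Step 2: lead(27x⁴ + 9x³ − 51x² + 27x − 4) ÷ lead(D) = 27x⁴ ÷ −3x² = −9x². Subtract (−9x²)·D = 27x⁴ + 27x³ − 36x². Remainder: −18x³ − 15x² + 27x − 4.
Step 3: lead(−18x³ − 15x² + 27x − 4) ÷ lead(D) = −18x³ ÷ −3x² = 6x. Subtract (6x)·D = −18x³ − 18x² + 24x. Remainder: 3x² + 3x − 4.
Step 4: lead(3x² + 3x − 4) ÷ lead(D) = 3x² ÷ −3x² = −1. Subtract (−1)·D = 3x² + 3x − 4. Remainder: 0.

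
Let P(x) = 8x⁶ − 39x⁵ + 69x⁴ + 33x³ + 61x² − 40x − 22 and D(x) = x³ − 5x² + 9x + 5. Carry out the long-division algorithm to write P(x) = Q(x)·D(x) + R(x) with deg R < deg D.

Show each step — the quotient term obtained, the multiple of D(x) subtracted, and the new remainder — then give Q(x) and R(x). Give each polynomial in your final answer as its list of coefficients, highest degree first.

Step 1: lead(8x⁶ − 39x⁵ + 69x⁴ + 33x³ + 61x² − 40x − 22) ÷ lead(D) = 8x⁶ ÷ x³ = 8x³. Subtract (8x³)·D = 8x⁶ − 40x⁵ + 72x⁴ + 40x³. Remainder: x⁵ − 3x⁴ − 7x³ + 61x² − 40x − 22.
Step 2: lead(x⁵ − 3x⁴ − 7x³ + 61x² − 40x − 22) ÷ lead(D) = x⁵ ÷ x³ = x². Subtract (x²)·D = x⁵ − 5x⁴ + 9x³ + 5x². Remainder: 2x⁴ − 16x³ + 56x² − 40x − 22.
Step 3: lead(2x⁴ − 16x³ + 56x² − 40x − 22) ÷ lead(D) = 2x⁴ ÷ x³ = 2x. Subtract (2x)·D = 2x⁴ − 10x³ + 18x² + 10x. Remainder: −6x³ + 38x² − 50x − 22.
Step 4: lead(−6x³ + 38x² − 50x − 22) ÷ lead(D) = −6x³ ÷ x³ = −6. Subtract (−6)·D = −6x³ + 30x² − 54x − 30. Remainder: 8x² + 4x + 8.

Q = [8, 1, 2, -6]; R = [8, 4, 8]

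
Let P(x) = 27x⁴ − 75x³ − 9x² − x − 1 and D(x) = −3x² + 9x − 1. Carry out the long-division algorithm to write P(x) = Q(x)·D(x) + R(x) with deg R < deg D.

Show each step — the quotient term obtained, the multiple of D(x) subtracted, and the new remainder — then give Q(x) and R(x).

Step 1: lead(27x⁴ − 75x³ − 9x² − x − 1) ÷ lead(D) = 27x⁴ ÷ −3x² = −9x². Subtract (−9x²)·D = 27x⁴ − 81x³ + 9x². Remainder: 6x³ − 18x² − x − 1.
Step 2: lead(6x³ − 18x² − x − 1) ÷ lead(D) = 6x³ ÷ −3x² = −2x. Subtract (−2x)·D = 6x³ − 18x² + 2x. Remainder: −3x − 1.

Q(x) = −9x² − 2x; R(x) = −3x − 1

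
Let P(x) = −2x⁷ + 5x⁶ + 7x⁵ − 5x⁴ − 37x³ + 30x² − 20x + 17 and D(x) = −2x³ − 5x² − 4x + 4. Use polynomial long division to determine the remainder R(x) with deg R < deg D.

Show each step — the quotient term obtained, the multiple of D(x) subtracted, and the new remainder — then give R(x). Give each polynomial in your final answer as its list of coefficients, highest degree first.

R = [9]

Step 1: lead(−2x⁷ + 5x⁶ + 7x⁵ − 5x⁴ − 37x³ + 30x² − 20x + 17) ÷ lead(D) = −2x⁷ ÷ −2x³ = x⁴. Subtract (x⁴)·D = −2x⁷ − 5x⁶ − 4x⁵ + 4x⁴. Remainder: 10x⁶ + 11x⁵ − 9x⁴ − 37x³ + 30x² − 20x + 17.
Step 2: lead(10x⁶ + 11x⁵ − 9x⁴ − 37x³ + 30x² − 20x + 17) ÷ lead(D) = 10x⁶ ÷ −2x³ = −5x³. Subtract (−5x³)·D = 10x⁶ + 25x⁵ + 20x⁴ − 20x³. Remainder: −14x⁵ − 29x⁴ − 17x³ + 30x² − 20x + 17.
Step 3: lead(−14x⁵ − 29x⁴ − 17x³ + 30x² − 20x + 17) ÷ lead(D) = −14x⁵ ÷ −2x³ = 7x². Subtract (7x²)·D = −14x⁵ − 35x⁴ − 28x³ + 28x². Remainder: 6x⁴ + 11x³ + 2x² − 20x + 17.
Step 4: lead(6x⁴ + 11x³ + 2x² − 20x + 17) ÷ lead(D) = 6x⁴ ÷ −2x³ = −3x. Subtract (−3x)·D = 6x⁴ + 15x³ + 12x² − 12x. Remainder: −4x³ − 10x² − 8x + 17.
Step 5: lead(−4x³ − 10x² − 8x + 17) ÷ lead(D) = −4x³ ÷ −2x³ = 2. Subtract (2)·D = −4x³ − 10x² − 8x + 8. Remainder: 9.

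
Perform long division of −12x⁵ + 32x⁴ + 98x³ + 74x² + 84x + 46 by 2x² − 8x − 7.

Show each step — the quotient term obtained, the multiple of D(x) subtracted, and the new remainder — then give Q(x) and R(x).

Q(x) = −6x³ − 8x² − 4x − 7; R(x) = −3

Step 1: lead(−12x⁵ + 32x⁴ + 98x³ + 74x² + 84x + 46) ÷ lead(D) = −12x⁵ ÷ 2x² = −6x³. Subtract (−6x³)·D = −12x⁵ + 48x⁴ + 42x³. Remainder: −16x⁴ + 56x³ + 74x² + 84x + 46.
Step 2: lead(−16x⁴ + 56x³ + 74x² + 84x + 46) ÷ lead(D) = −16x⁴ ÷ 2x² = −8x². Subtract (−8x²)·D = −16x⁴ + 64x³ + 56x². Remainder: −8x³ + 18x² + 84x + 46.
Step 3: lead(−8x³ + 18x² + 84x + 46) ÷ lead(D) = −8x³ ÷ 2x² = −4x. Subtract (−4x)·D = −8x³ + 32x² + 28x. Remainder: −14x² + 56x + 46.
Step 4: lead(−14x² + 56x + 46) ÷ lead(D) = −14x² ÷ 2x² = −7. Subtract (−7)·D = −14x² + 56x + 49. Remainder: −3.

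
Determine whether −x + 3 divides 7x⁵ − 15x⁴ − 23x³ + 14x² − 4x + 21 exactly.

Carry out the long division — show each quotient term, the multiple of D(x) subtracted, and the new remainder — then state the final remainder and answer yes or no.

Step 1: lead(7x⁵ − 15x⁴ − 23x³ + 14x² − 4x + 21) ÷ lead(D) = 7x⁵ ÷ −x = −7x⁴. Subtract (−7x⁴)·D = 7x⁵ − 21x⁴. Remainder: 6x⁴ − 23x³ + 14x² − 4x + 21.
Step 2: lead(6x⁴ − 23x³ + 14x² − 4x + 21) ÷ lead(D) = 6x⁴ ÷ −x = −6x³. Subtract (−6x³)·D = 6x⁴ − 18x³. Remainder: −5x³ + 14x² − 4x + 21.
Step 3: lead(−5x³ + 14x² − 4x + 21) ÷ lead(D) = −5x³ ÷ −x = 5x². Subtract (5x²)·D = −5x³ + 15x². Remainder: −x² − 4x + 21.
Step 4: lead(−x² − 4x + 21) ÷ lead(D) = −x² ÷ −x = x. Subtract (x)·D = −x² + 3x. Remainder: −7x + 21.
Step 5: lead(−7x + 21) ÷ lead(D) = −7x ÷ −x = 7. Subtract (7)·D = −7x + 21. Remainder: 0.

R(x) = 0, so D(x) is a factor of P(x). yes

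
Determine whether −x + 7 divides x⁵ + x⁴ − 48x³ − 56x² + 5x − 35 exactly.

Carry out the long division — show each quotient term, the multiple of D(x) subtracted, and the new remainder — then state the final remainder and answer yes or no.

Step 1: lead(x⁵ + x⁴ − 48x³ − 56x² + 5x − 35) ÷ lead(D) = x⁵ ÷ −x = −x⁴. Subtract (−x⁴)·D = x⁵ − 7x⁴. Remainder: 8x⁴ − 48x³ − 56x² + 5x − 35.
Step 2: lead(8x⁴ − 48x³ − 56x² + 5x − 35) ÷ lead(D) = 8x⁴ ÷ −x = −8x³. Subtract (−8x³)·D = 8x⁴ − 56x³. Remainder: 8x³ − 56x² + 5x − 35.
Step 3: lead(8x³ − 56x² + 5x − 35) ÷ lead(D) = 8x³ ÷ −x = −8x². Subtract (−8x²)·D = 8x³ − 56x². Remainder: 5x − 35.
Step 4: lead(5x − 35) ÷ lead(D) = 5x ÷ −x = −5. Subtract (−5)·D = 5x − 35. Remainder: 0.

R(x) = 0, so D(x) is a factor of P(x). yes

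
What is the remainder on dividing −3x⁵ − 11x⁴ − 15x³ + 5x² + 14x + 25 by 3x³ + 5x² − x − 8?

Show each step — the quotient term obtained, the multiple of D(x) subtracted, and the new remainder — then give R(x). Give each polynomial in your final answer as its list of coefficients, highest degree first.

Step 1: lead(−3x⁵ − 11x⁴ − 15x³ + 5x² + 14x + 25) ÷ lead(D) = −3x⁵ ÷ 3x³ = −x². Subtract (−x²)·D = −3x⁵ − 5x⁴ + x³ + 8x². Remainder: −6x⁴ − 16x³ − 3x² + 14x + 25.
Step 2: lead(−6x⁴ − 16x³ − 3x² + 14x + 25) ÷ lead(D) = −6x⁴ ÷ 3x³ = −2x. Subtract (−2x)·D = −6x⁴ − 10x³ + 2x² + 16x. Remainder: −6x³ − 5x² − 2x + 25.
Step 3: lead(−6x³ − 5x² − 2x + 25) ÷ lead(D) = −6x³ ÷ 3x³ = −2. Subtract (−2)·D = −6x³ − 10x² + 2x + 16. Remainder: 5x² − 4x + 9.

R = [5, -4, 9]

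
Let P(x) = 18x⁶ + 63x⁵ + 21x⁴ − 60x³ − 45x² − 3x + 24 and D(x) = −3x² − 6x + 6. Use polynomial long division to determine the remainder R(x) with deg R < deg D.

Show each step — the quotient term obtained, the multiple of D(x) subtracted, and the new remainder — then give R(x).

Step 1: lead(18x⁶ + 63x⁵ + 21x⁴ − 60x³ − 45x² − 3x + 24) ÷ lead(D) = 18x⁶ ÷ −3x² = −6x⁴. Subtract (−6x⁴)·D = 18x⁶ + 36x⁵ − 36x⁴. Remainder: 27x⁵ + 57x⁴ − 60x³ − 45x² − 3x + 24.
Step 2: lead(27x⁵ + 57x⁴ − 60x³ − 45x² − 3x + 24) ÷ lead(D) = 27x⁵ ÷ −3x² = −9x³. Subtract (−9x³)·D = 27x⁵ + 54x⁴ − 54x³. Remainder: 3x⁴ − 6x³ − 45x² − 3x + 24.
Step 3: lead(3x⁴ − 6x³ − 45x² − 3x + 24) ÷ lead(D) = 3x⁴ ÷ −3x² = −x². Subtract (−x²)·D = 3x⁴ + 6x³ − 6x². Remainder: −12x³ − 39x² − 3x + 24.
Step 4: lead(−12x³ − 39x² − 3x + 24) ÷ lead(D) = −12x³ ÷ −3x² = 4x. Subtract (4x)·D = −12x³ − 24x² + 24x. Remainder: −15x² − 27x + 24.
Step 5: lead(−15x² − 27x + 24) ÷ lead(D) = −15x² ÷ −3x² = 5. Subtract (5)·D = −15x² − 30x + 30. Remainder: 3x − 6.

R(x) = 3x − 6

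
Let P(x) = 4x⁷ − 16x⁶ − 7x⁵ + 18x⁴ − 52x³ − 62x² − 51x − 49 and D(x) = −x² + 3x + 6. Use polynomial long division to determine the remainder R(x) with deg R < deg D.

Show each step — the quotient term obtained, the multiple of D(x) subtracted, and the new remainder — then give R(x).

Step 1: lead(4x⁷ − 16x⁶ − 7x⁵ + 18x⁴ − 52x³ − 62x² − 51x − 49) ÷ lead(D) = 4x⁷ ÷ −x² = −4x⁵. Subtract (−4x⁵)·D = 4x⁷ − 12x⁶ − 24x⁵. Remainder: −4x⁶ + 17x⁵ + 18x⁴ − 52x³ − 62x² − 51x − 49.
Step 2: lead(−4x⁶ + 17x⁵ + 18x⁴ − 52x³ − 62x² − 51x − 49) ÷ lead(D) = −4x⁶ ÷ −x² = 4x⁴. Subtract (4x⁴)·D = −4x⁶ + 12x⁵ + 24x⁴. Remainder: 5x⁵ − 6x⁴ − 52x³ − 62x² − 51x − 49.
Step 3: lead(5x⁵ − 6x⁴ − 52x³ − 62x² − 51x − 49) ÷ lead(D) = 5x⁵ ÷ −x² = −5x³. Subtract (−5x³)·D = 5x⁵ − 15x⁴ − 30x³. Remainder: 9x⁴ − 22x³ − 62x² − 51x − 49.
Step 4: lead(9x⁴ − 22x³ − 62x² − 51x − 49) ÷ lead(D) = 9x⁴ ÷ −x² = −9x². Subtract (−9x²)·D = 9x⁴ − 27x³ − 54x². Remainder: 5x³ − 8x² − 51x − 49.
Step 5: lead(5x³ − 8x² − 51x − 49) ÷ lead(D) = 5x³ ÷ −x² = −5x. Subtract (−5x)·D = 5x³ − 15x² − 30x. Remainder: 7x² − 21x − 49.
Step 6: lead(7x² − 21x − 49) ÷ lead(D) = 7x² ÷ −x² = −7. Subtract (−7)·D = 7x² − 21x − 42. Remainder: −7.

R(x) = −7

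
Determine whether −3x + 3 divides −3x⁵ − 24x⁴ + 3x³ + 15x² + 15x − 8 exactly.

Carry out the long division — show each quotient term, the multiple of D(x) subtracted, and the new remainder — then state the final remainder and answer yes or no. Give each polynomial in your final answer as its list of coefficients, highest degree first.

Step 1: lead(−3x⁵ − 24x⁴ + 3x³ + 15x² + 15x − 8) ÷ lead(D) = −3x⁵ ÷ −3x = x⁴. Subtract (x⁴)·D = −3x⁵ + 3x⁴. Remainder: −27x⁴ + 3x³ + 15x² + 15x − 8.
Step 2: lead(−27x⁴ + 3x³ + 15x² + 15x − 8) ÷ lead(D) = −27x⁴ ÷ −3x = 9x³. Subtract (9x³)·D = −27x⁴ + 27x³. Remainder: −24x³ + 15x² + 15x − 8.
Step 3: lead(−24x³ + 15x² + 15x − 8) ÷ lead(D) = −24x³ ÷ −3x = 8x². Subtract (8x²)·D = −24x³ + 24x². Remainder: −9x² + 15x − 8.
Step 4: lead(−9x² + 15x − 8) ÷ lead(D) = −9x² ÷ −3x = 3x. Subtract (3x)·D = −9x² + 9x. Remainder: 6x − 8.
Step 5: lead(6x − 8) ÷ lead(D) = 6x ÷ −3x = −2. Subtract (−2)·D = 6x − 6. Remainder: −2.

R = [-2], so D(x) is not a factor of P(x). no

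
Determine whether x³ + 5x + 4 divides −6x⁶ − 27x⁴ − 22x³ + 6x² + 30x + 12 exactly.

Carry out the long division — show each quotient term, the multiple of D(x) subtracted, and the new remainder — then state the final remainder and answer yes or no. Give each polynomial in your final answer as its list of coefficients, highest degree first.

Step 1: lead(−6x⁶ − 27x⁴ − 22x³ + 6x² + 30x + 12) ÷ lead(D) = −6x⁶ ÷ x³ = −6x³. Subtract (−6x³)·D = −6x⁶ − 30x⁴ − 24x³. Remainder: 3x⁴ + 2x³ + 6x² + 30x + 12.
Step 2: lead(3x⁴ + 2x³ + 6x² + 30x + 12) ÷ lead(D) = 3x⁴ ÷ x³ = 3x. Subtract (3x)·D = 3x⁴ + 15x² + 12x. Remainder: 2x³ − 9x² + 18x + 12.
Step 3: lead(2x³ − 9x² + 18x + 12) ÷ lead(D) = 2x³ ÷ x³ = 2. Subtract (2)·D = 2x³ + 10x + 8. Remainder: −9x² + 8x + 4.

R = [-9, 8, 4], so D(x) is not a factor of P(x). no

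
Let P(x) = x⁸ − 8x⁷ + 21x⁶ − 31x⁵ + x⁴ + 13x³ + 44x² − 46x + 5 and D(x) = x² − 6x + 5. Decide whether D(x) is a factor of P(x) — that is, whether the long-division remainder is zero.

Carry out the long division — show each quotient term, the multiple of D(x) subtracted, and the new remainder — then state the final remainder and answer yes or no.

R(x) = 0, so D(x) is a factor of P(x). yes

Step 1: lead(x⁸ − 8x⁷ + 21x⁶ − 31x⁵ + x⁴ + 13x³ + 44x² − 46x + 5) ÷ lead(D) = x⁸ ÷ x² = x⁶. Subtract (x⁶)·D = x⁸ − 6x⁷ + 5x⁶. Remainder: −2x⁷ + 16x⁶ − 31x⁵ + x⁴ + 13x³ + 44x² − 46x + 5.
Step 2: lead(−2x⁷ + 16x⁶ − 31x⁵ + x⁴ + 13x³ + 44x² − 46x + 5) ÷ lead(D) = −2x⁷ ÷ x² = −2x⁵. Subtract (−2x⁵)·D = −2x⁷ + 12x⁶ − 10x⁵. Remainder: 4x⁶ − 21x⁵ + x⁴ + 13x³ + 44x² − 46x + 5.
Step 3: lead(4x⁶ − 21x⁵ + x⁴ + 13x³ + 44x² − 46x + 5) ÷ lead(D) = 4x⁶ ÷ x² = 4x⁴. Subtract (4x⁴)·D = 4x⁶ − 24x⁵ + 20x⁴. Remainder: 3x⁵ − 19x⁴ + 13x³ + 44x² − 46x + 5.
Step 4: lead(3x⁵ − 19x⁴ + 13x³ + 44x² − 46x + 5) ÷ lead(D) = 3x⁵ ÷ x² = 3x³. Subtract (3x³)·D = 3x⁵ − 18x⁴ + 15x³. Remainder: −x⁴ − 2x³ + 44x² − 46x + 5.
Step 5: lead(−x⁴ − 2x³ + 44x² − 46x + 5) ÷ lead(D) = −x⁴ ÷ x² = −x². Subtract (−x²)·D = −x⁴ + 6x³ − 5x². Remainder: −8x³ + 49x² − 46x + 5.
Step 6: lead(−8x³ + 49x² − 46x + 5) ÷ lead(D) = −8x³ ÷ x² = −8x. Subtract (−8x)·D = −8x³ + 48x² − 40x. Remainder: x² − 6x + 5.
Step 7: lead(x² − 6x + 5) ÷ lead(D) = x² ÷ x² = 1. Subtract (1)·D = x² − 6x + 5. Remainder: 0.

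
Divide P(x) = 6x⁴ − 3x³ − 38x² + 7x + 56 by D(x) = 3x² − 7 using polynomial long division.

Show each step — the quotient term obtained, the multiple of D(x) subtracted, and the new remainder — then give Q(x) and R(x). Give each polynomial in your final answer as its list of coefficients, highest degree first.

Step 1: lead(6x⁴ − 3x³ − 38x² + 7x + 56) ÷ lead(D) = 6x⁴ ÷ 3x² = 2x². Subtract (2x²)·D = 6x⁴ − 14x². Remainder: −3x³ − 24x² + 7x + 56.
Step 2: lead(−3x³ − 24x² + 7x + 56) ÷ lead(D) = −3x³ ÷ 3x² = −x. Subtract (−x)·D = −3x³ + 7x. Remainder: −24x² + 56.
Step 3: lead(−24x² + 56) ÷ lead(D) = −24x² ÷ 3x² = −8. Subtract (−8)·D = −24x² + 56. Remainder: 0.

Q = [2, -1, -8]; R = [0]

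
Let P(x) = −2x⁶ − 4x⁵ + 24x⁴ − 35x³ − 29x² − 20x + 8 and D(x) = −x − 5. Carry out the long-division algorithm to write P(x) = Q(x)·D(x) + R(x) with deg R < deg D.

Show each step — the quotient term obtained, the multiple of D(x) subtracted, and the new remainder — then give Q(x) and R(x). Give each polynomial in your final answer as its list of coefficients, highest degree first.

Step 1: lead(−2x⁶ − 4x⁵ + 24x⁴ − 35x³ − 29x² − 20x + 8) ÷ lead(D) = −2x⁶ ÷ −x = 2x⁵. Subtract (2x⁵)·D = −2x⁶ − 10x⁵. Remainder: 6x⁵ + 24x⁴ − 35x³ − 29x² − 20x + 8.
Step 2: lead(6x⁵ + 24x⁴ − 35x³ − 29x² − 20x + 8) ÷ lead(D) = 6x⁵ ÷ −x = −6x⁴. Subtract (−6x⁴)·D = 6x⁵ + 30x⁴. Remainder: −6x⁴ − 35x³ − 29x² − 20x + 8.
Step 3: lead(−6x⁴ − 35x³ − 29x² − 20x + 8) ÷ lead(D) = −6x⁴ ÷ −x = 6x³. Subtract (6x³)·D = −6x⁴ − 30x³. Remainder: −5x³ − 29x² − 20x + 8.
Step 4: lead(−5x³ − 29x² − 20x + 8) ÷ lead(D) = −5x³ ÷ −x = 5x². Subtract (5x²)·D = −5x³ − 25x². Remainder: −4x² − 20x + 8.
Step 5: lead(−4x² − 20x + 8) ÷ lead(D) = −4x² ÷ −x = 4x. Subtract (4x)·D = −4x² − 20x. Remainder: 8.

Q = [2, -6, 6, 5, 4, 0]; R = [8]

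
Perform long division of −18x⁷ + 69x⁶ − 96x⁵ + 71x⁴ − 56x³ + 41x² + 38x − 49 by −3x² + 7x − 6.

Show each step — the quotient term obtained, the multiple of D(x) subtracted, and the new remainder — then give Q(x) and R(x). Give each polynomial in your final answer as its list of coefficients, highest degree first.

Step 1: lead(−18x⁷ + 69x⁶ − 96x⁵ + 71x⁴ − 56x³ + 41x² + 38x − 49) ÷ lead(D) = −18x⁷ ÷ −3x² = 6x⁵. Subtract (6x⁵)·D = −18x⁷ + 42x⁶ − 36x⁵. Remainder: 27x⁶ − 60x⁵ + 71x⁴ − 56x³ + 41x² + 38x − 49.
Step 2: lead(27x⁶ − 60x⁵ + 71x⁴ − 56x³ + 41x² + 38x − 49) ÷ lead(D) = 27x⁶ ÷ −3x² = −9x⁴. Subtract (−9x⁴)·D = 27x⁶ − 63x⁵ + 54x⁴. Remainder: 3x⁵ + 17x⁴ − 56x³ + 41x² + 38x − 49.
Step 3: lead(3x⁵ + 17x⁴ − 56x³ + 41x² + 38x − 49) ÷ lead(D) = 3x⁵ ÷ −3x² = −x³. Subtract (−x³)·D = 3x⁵ − 7x⁴ + 6x³. Remainder: 24x⁴ − 62x³ + 41x² + 38x − 49.
Step 4: lead(24x⁴ − 62x³ + 41x² + 38x − 49) ÷ lead(D) = 24x⁴ ÷ −3x² = −8x². Subtract (−8x²)·D = 24x⁴ − 56x³ + 48x². Remainder: −6x³ − 7x² + 38x − 49.
Step 5: lead(−6x³ − 7x² + 38x − 49) ÷ lead(D) = −6x³ ÷ −3x² = 2x. Subtract (2x)·D = −6x³ + 14x² − 12x. Remainder: −21x² + 50x − 49.
Step 6: lead(−21x² + 50x − 49) ÷ lead(D) = −21x² ÷ −3x² = 7. Subtract (7)·D = −21x² + 49x − 42. Remainder: x − 7.

Q = [6, -9, -1, -8, 2, 7]; R = [1, -7]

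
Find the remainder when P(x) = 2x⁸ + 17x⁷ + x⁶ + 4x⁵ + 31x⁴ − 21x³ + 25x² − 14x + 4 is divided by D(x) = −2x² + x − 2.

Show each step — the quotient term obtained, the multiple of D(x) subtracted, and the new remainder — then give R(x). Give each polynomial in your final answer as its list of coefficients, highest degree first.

Step 1: lead(2x⁸ + 17x⁷ + x⁶ + 4x⁵ + 31x⁴ − 21x³ + 25x² − 14x + 4) ÷ lead(D) = 2x⁸ ÷ −2x² = −x⁶. Subtract (−x⁶)·D = 2x⁸ − x⁷ + 2x⁶. Remainder: 18x⁷ − x⁶ + 4x⁵ + 31x⁴ − 21x³ + 25x² − 14x + 4.
Step 2: lead(18x⁷ − x⁶ + 4x⁵ + 31x⁴ − 21x³ + 25x² − 14x + 4) ÷ lead(D) = 18x⁷ ÷ −2x² = −9x⁵. Subtract (−9x⁵)·D = 18x⁷ − 9x⁶ + 18x⁵. Remainder: 8x⁶ − 14x⁵ + 31x⁴ − 21x³ + 25x² − 14x + 4.
Step 3: lead(8x⁶ − 14x⁵ + 31x⁴ − 21x³ + 25x² − 14x + 4) ÷ lead(D) = 8x⁶ ÷ −2x² = −4x⁴. Subtract (−4x⁴)·D = 8x⁶ − 4x⁵ + 8x⁴. Remainder: −10x⁵ + 23x⁴ − 21x³ + 25x² − 14x + 4.
Step 4: lead(−10x⁵ + 23x⁴ − 21x³ + 25x² − 14x + 4) ÷ lead(D) = −10x⁵ ÷ −2x² = 5x³. Subtract (5x³)·D = −10x⁵ + 5x⁴ − 10x³. Remainder: 18x⁴ − 11x³ + 25x² − 14x + 4.
Step 5: lead(18x⁴ − 11x³ + 25x² − 14x + 4) ÷ lead(D) = 18x⁴ ÷ −2x² = −9x². Subtract (−9x²)·D = 18x⁴ − 9x³ + 18x². Remainder: −2x³ + 7x² − 14x + 4.
Step 6: lead(−2x³ + 7x² − 14x + 4) ÷ lead(D) = −2x³ ÷ −2x² = x. Subtract (x)·D = −2x³ + x² − 2x. Remainder: 6x² − 12x + 4.
Step 7: lead(6x² − 12x + 4) ÷ lead(D) = 6x² ÷ −2x² = −3. Subtract (−3)·D = 6x² − 3x + 6. Remainder: −9x − 2.

R = [-9, -2]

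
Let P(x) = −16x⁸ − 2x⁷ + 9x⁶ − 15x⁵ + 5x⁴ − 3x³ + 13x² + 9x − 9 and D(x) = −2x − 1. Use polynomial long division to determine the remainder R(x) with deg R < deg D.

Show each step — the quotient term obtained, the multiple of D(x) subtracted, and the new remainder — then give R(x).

R(x) = −9

Step 1: lead(−16x⁸ − 2x⁷ + 9x⁶ − 15x⁵ + 5x⁴ − 3x³ + 13x² + 9x − 9) ÷ lead(D) = −16x⁸ ÷ −2x = 8x⁷. Subtract (8x⁷)·D = −16x⁸ − 8x⁷. Remainder: 6x⁷ + 9x⁶ − 15x⁵ + 5x⁴ − 3x³ + 13x² + 9x − 9.
Step 2: lead(6x⁷ + 9x⁶ − 15x⁵ + 5x⁴ − 3x³ + 13x² + 9x − 9) ÷ lead(D) = 6x⁷ ÷ −2x = −3x⁶. Subtract (−3x⁶)·D = 6x⁷ + 3x⁶. Remainder: 6x⁶ − 15x⁵ + 5x⁴ − 3x³ + 13x² + 9x − 9.
Step 3: lead(6x⁶ − 15x⁵ + 5x⁴ − 3x³ + 13x² + 9x − 9) ÷ lead(D) = 6x⁶ ÷ −2x = −3x⁵. Subtract (−3x⁵)·D = 6x⁶ + 3x⁵. Remainder: −18x⁵ + 5x⁴ − 3x³ + 13x² + 9x − 9.
Step 4: lead(−18x⁵ + 5x⁴ − 3x³ + 13x² + 9x − 9) ÷ lead(D) = −18x⁵ ÷ −2x = 9x⁴. Subtract (9x⁴)·D = −18x⁵ − 9x⁴. Remainder: 14x⁴ − 3x³ + 13x² + 9x − 9.
Step 5: lead(14x⁴ − 3x³ + 13x² + 9x − 9) ÷ lead(D) = 14x⁴ ÷ −2x = −7x³. Subtract (−7x³)·D = 14x⁴ + 7x³. Remainder: −10x³ + 13x² + 9x − 9.
Step 6: lead(−10x³ + 13x² + 9x − 9) ÷ lead(D) = −10x³ ÷ −2x = 5x². Subtract (5x²)·D = −10x³ − 5x². Remainder: 18x² + 9x − 9.
Step 7: lead(18x² + 9x − 9) ÷ lead(D) = 18x² ÷ −2x = −9x. Subtract (−9x)·D = 18x² + 9x. Remainder: −9.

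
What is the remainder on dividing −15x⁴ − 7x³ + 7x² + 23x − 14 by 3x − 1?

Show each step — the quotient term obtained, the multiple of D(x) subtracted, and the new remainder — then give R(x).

Step 1: lead(−15x⁴ − 7x³ + 7x² + 23x − 14) ÷ lead(D) = −15x⁴ ÷ 3x = −5x³. Subtract (−5x³)·D = −15x⁴ + 5x³. Remainder: −12x³ + 7x² + 23x − 14.
Step 2: lead(−12x³ + 7x² + 23x − 14) ÷ lead(D) = −12x³ ÷ 3x = −4x². Subtract (−4x²)·D = −12x³ + 4x². Remainder: 3x² + 23x − 14.
Step 3: lead(3x² + 23x − 14) ÷ lead(D) = 3x² ÷ 3x = x. Subtract (x)·D = 3x² − x. Remainder: 24x − 14.
Step 4: lead(24x − 14) ÷ lead(D) = 24x ÷ 3x = 8. Subtract (8)·D = 24x − 8. Remainder: −6.

R(x) = −6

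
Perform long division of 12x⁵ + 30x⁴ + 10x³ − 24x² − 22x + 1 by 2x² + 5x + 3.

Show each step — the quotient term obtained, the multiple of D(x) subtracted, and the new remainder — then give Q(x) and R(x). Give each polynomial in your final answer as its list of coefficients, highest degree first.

Step 1: lead(12x⁵ + 30x⁴ + 10x³ − 24x² − 22x + 1) ÷ lead(D) = 12x⁵ ÷ 2x² = 6x³. Subtract (6x³)·D = 12x⁵ + 30x⁴ + 18x³. Remainder: −8x³ − 24x² − 22x + 1.
Step 2: lead(−8x³ − 24x² − 22x + 1) ÷ lead(D) = −8x³ ÷ 2x² = −4x. Subtract (−4x)·D = −8x³ − 20x² − 12x. Remainder: −4x² − 10x + 1.
Step 3: lead(−4x² − 10x + 1) ÷ lead(D) = −4x² ÷ 2x² = −2. Subtract (−2)·D = −4x² − 10x − 6. Remainder: 7.

Q = [6, 0, -4, -2]; R = [7]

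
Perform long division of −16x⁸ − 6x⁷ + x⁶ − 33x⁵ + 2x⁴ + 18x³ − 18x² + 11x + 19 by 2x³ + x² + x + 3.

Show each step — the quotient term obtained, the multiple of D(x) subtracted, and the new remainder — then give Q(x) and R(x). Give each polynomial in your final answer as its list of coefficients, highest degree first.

Q = [-8, 1, 4, -7, 1, 6]; R = [-4, 2, 1]

Step 1: lead(−16x⁸ − 6x⁷ + x⁶ − 33x⁵ + 2x⁴ + 18x³ − 18x² + 11x + 19) ÷ lead(D) = −16x⁸ ÷ 2x³ = −8x⁵. Subtract (−8x⁵)·D = −16x⁸ − 8x⁷ − 8x⁶ − 24x⁵. Remainder: 2x⁷ + 9x⁶ − 9x⁵ + 2x⁴ + 18x³ − 18x² + 11x + 19.
Step 2: lead(2x⁷ + 9x⁶ − 9x⁵ + 2x⁴ + 18x³ − 18x² + 11x + 19) ÷ lead(D) = 2x⁷ ÷ 2x³ = x⁴. Subtract (x⁴)·D = 2x⁷ + x⁶ + x⁵ + 3x⁴. Remainder: 8x⁶ − 10x⁵ − x⁴ + 18x³ − 18x² + 11x + 19.
Step 3: lead(8x⁶ − 10x⁵ − x⁴ + 18x³ − 18x² + 11x + 19) ÷ lead(D) = 8x⁶ ÷ 2x³ = 4x³. Subtract (4x³)·D = 8x⁶ + 4x⁵ + 4x⁴ + 12x³. Remainder: −14x⁵ − 5x⁴ + 6x³ − 18x² + 11x + 19.
Step 4: lead(−14x⁵ − 5x⁴ + 6x³ − 18x² + 11x + 19) ÷ lead(D) = −14x⁵ ÷ 2x³ = −7x². Subtract (−7x²)·D = −14x⁵ − 7x⁴ − 7x³ − 21x². Remainder: 2x⁴ + 13x³ + 3x² + 11x + 19.
Step 5: lead(2x⁴ + 13x³ + 3x² + 11x + 19) ÷ lead(D) = 2x⁴ ÷ 2x³ = x. Subtract (x)·D = 2x⁴ + x³ + x² + 3x. Remainder: 12x³ + 2x² + 8x + 19.
Step 6: lead(12x³ + 2x² + 8x + 19) ÷ lead(D) = 12x³ ÷ 2x³ = 6. Subtract (6)·D = 12x³ + 6x² + 6x + 18. Remainder: −4x² + 2x + 1.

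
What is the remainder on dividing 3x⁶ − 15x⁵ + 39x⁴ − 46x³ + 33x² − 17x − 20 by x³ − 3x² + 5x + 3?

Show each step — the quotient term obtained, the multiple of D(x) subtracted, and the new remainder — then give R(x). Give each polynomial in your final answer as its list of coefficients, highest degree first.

Step 1: lead(3x⁶ − 15x⁵ + 39x⁴ − 46x³ + 33x² − 17x − 20) ÷ lead(D) = 3x⁶ ÷ x³ = 3x³. Subtract (3x³)·D = 3x⁶ − 9x⁵ + 15x⁴ + 9x³. Remainder: −6x⁵ + 24x⁴ − 55x³ + 33x² − 17x − 20.
Step 2: lead(−6x⁵ + 24x⁴ − 55x³ + 33x² − 17x − 20) ÷ lead(D) = −6x⁵ ÷ x³ = −6x². Subtract (−6x²)·D = −6x⁵ + 18x⁴ − 30x³ − 18x². Remainder: 6x⁴ − 25x³ + 51x² − 17x − 20.
Step 3: lead(6x⁴ − 25x³ + 51x² − 17x − 20) ÷ lead(D) = 6x⁴ ÷ x³ = 6x. Subtract (6x)·D = 6x⁴ − 18x³ + 30x² + 18x. Remainder: −7x³ + 21x² − 35x − 20.
Step 4: lead(−7x³ + 21x² − 35x − 20) ÷ lead(D) = −7x³ ÷ x³ = −7. Subtract (−7)·D = −7x³ + 21x² − 35x − 21. Remainder: 1.

R = [1]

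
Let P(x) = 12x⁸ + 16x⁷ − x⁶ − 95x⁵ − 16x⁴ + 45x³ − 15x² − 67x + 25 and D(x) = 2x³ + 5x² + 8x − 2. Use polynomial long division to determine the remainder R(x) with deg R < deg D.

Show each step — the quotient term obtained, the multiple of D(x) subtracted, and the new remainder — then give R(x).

Step 1: lead(12x⁸ + 16x⁷ − x⁶ − 95x⁵ − 16x⁴ + 45x³ − 15x² − 67x + 25) ÷ lead(D) = 12x⁸ ÷ 2x³ = 6x⁵. Subtract (6x⁵)·D = 12x⁸ + 30x⁷ + 48x⁶ − 12x⁵. Remainder: −14x⁷ − 49x⁶ − 83x⁵ − 16x⁴ + 45x³ − 15x² − 67x + 25.
Step 2: lead(−14x⁷ − 49x⁶ − 83x⁵ − 16x⁴ + 45x³ − 15x² − 67x + 25) ÷ lead(D) = −14x⁷ ÷ 2x³ = −7x⁴. Subtract (−7x⁴)·D = −14x⁷ − 35x⁶ − 56x⁵ + 14x⁴. Remainder: −14x⁶ − 27x⁵ − 30x⁴ + 45x³ − 15x² − 67x + 25.
Step 3: lead(−14x⁶ − 27x⁵ − 30x⁴ + 45x³ − 15x² − 67x + 25) ÷ lead(D) = −14x⁶ ÷ 2x³ = −7x³. Subtract (−7x³)·D = −14x⁶ − 35x⁵ − 56x⁴ + 14x³. Remainder: 8x⁵ + 26x⁴ + 31x³ − 15x² − 67x + 25.
Step 4: lead(8x⁵ + 26x⁴ + 31x³ − 15x² − 67x + 25) ÷ lead(D) = 8x⁵ ÷ 2x³ = 4x². Subtract (4x²)·D = 8x⁵ + 20x⁴ + 32x³ − 8x². Remainder: 6x⁴ − x³ − 7x² − 67x + 25.
Step 5: lead(6x⁴ − x³ − 7x² − 67x + 25) ÷ lead(D) = 6x⁴ ÷ 2x³ = 3x. Subtract (3x)·D = 6x⁴ + 15x³ + 24x² − 6x. Remainder: −16x³ − 31x² − 61x + 25.
Step 6: lead(−16x³ − 31x² − 61x + 25) ÷ lead(D) = −16x³ ÷ 2x³ = −8. Subtract (−8)·D = −16x³ − 40x² − 64x + 16. Remainder: 9x² + 3x + 9.

R(x) = 9x² + 3x + 9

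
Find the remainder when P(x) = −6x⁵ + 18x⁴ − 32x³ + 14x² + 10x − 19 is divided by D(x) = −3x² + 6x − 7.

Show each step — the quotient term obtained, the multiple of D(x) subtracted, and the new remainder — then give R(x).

R(x) = 9

Step 1: lead(−6x⁵ + 18x⁴ − 32x³ + 14x² + 10x − 19) ÷ lead(D) = −6x⁵ ÷ −3x² = 2x³. Subtract (2x³)·D = −6x⁵ + 12x⁴ − 14x³. Remainder: 6x⁴ − 18x³ + 14x² + 10x − 19.
Step 2: lead(6x⁴ − 18x³ + 14x² + 10x − 19) ÷ lead(D) = 6x⁴ ÷ −3x² = −2x². Subtract (−2x²)·D = 6x⁴ − 12x³ + 14x². Remainder: −6x³ + 10x − 19.
Step 3: lead(−6x³ + 10x − 19) ÷ lead(D) = −6x³ ÷ −3x² = 2x. Subtract (2x)·D = −6x³ + 12x² − 14x. Remainder: −12x² + 24x − 19.
Step 4: lead(−12x² + 24x − 19) ÷ lead(D) = −12x² ÷ −3x² = 4. Subtract (4)·D = −12x² + 24x − 28. Remainder: 9.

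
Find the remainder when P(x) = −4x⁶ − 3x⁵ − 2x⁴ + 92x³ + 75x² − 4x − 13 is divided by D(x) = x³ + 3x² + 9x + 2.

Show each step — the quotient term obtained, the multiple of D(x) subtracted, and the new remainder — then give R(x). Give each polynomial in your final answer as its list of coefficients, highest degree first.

Step 1: lead(−4x⁶ − 3x⁵ − 2x⁴ + 92x³ + 75x² − 4x − 13) ÷ lead(D) = −4x⁶ ÷ x³ = −4x³. Subtract (−4x³)·D = −4x⁶ − 12x⁵ − 36x⁴ − 8x³. Remainder: 9x⁵ + 34x⁴ + 100x³ + 75x² − 4x − 13.
Step 2: lead(9x⁵ + 34x⁴ + 100x³ + 75x² − 4x − 13) ÷ lead(D) = 9x⁵ ÷ x³ = 9x². Subtract (9x²)·D = 9x⁵ + 27x⁴ + 81x³ + 18x². Remainder: 7x⁴ + 19x³ + 57x² − 4x − 13.
Step 3: lead(7x⁴ + 19x³ + 57x² − 4x − 13) ÷ lead(D) = 7x⁴ ÷ x³ = 7x. Subtract (7x)·D = 7x⁴ + 21x³ + 63x² + 14x. Remainder: −2x³ − 6x² − 18x − 13.
Step 4: lead(−2x³ − 6x² − 18x − 13) ÷ lead(D) = −2x³ ÷ x³ = −2. Subtract (−2)·D = −2x³ − 6x² − 18x − 4. Remainder: −9.

R = [-9]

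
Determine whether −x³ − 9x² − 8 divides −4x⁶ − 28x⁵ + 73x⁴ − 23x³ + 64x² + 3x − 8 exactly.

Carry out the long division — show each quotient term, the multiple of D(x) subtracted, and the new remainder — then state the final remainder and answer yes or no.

Step 1: lead(−4x⁶ − 28x⁵ + 73x⁴ − 23x³ + 64x² + 3x − 8) ÷ lead(D) = −4x⁶ ÷ −x³ = 4x³. Subtract (4x³)·D = −4x⁶ − 36x⁵ − 32x³. Remainder: 8x⁵ + 73x⁴ + 9x³ + 64x² + 3x − 8.
Step 2: lead(8x⁵ + 73x⁴ + 9x³ + 64x² + 3x − 8) ÷ lead(D) = 8x⁵ ÷ −x³ = −8x². Subtract (−8x²)·D = 8x⁵ + 72x⁴ + 64x². Remainder: x⁴ + 9x³ + 3x − 8.
Step 3: lead(x⁴ + 9x³ + 3x − 8) ÷ lead(D) = x⁴ ÷ −x³ = −x. Subtract (−x)·D = x⁴ + 9x³ + 8x. Remainder: −5x − 8.

R(x) = −5x − 8, so D(x) is not a factor of P(x). no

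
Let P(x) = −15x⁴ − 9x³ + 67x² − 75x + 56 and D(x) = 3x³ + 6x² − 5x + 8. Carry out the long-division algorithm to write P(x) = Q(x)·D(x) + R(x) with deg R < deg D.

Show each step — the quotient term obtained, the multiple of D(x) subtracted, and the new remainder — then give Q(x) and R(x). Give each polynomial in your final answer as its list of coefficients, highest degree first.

Q = [-5, 7]; R = [0]

Step 1: lead(−15x⁴ − 9x³ + 67x² − 75x + 56) ÷ lead(D) = −15x⁴ ÷ 3x³ = −5x. Subtract (−5x)·D = −15x⁴ − 30x³ + 25x² − 40x. Remainder: 21x³ + 42x² − 35x + 56.
Step 2: lead(21x³ + 42x² − 35x + 56) ÷ lead(D) = 21x³ ÷ 3x³ = 7. Subtract (7)·D = 21x³ + 42x² − 35x + 56. Remainder: 0.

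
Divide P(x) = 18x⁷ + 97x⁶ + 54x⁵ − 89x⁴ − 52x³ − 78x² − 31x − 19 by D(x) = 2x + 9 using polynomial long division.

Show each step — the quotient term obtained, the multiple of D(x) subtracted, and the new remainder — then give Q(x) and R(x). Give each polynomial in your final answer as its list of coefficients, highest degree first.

Step 1: lead(18x⁷ + 97x⁶ + 54x⁵ − 89x⁴ − 52x³ − 78x² − 31x − 19) ÷ lead(D) = 18x⁷ ÷ 2x = 9x⁶. Subtract (9x⁶)·D = 18x⁷ + 81x⁶. Remainder: 16x⁶ + 54x⁵ − 89x⁴ − 52x³ − 78x² − 31x − 19.
Step 2: lead(16x⁶ + 54x⁵ − 89x⁴ − 52x³ − 78x² − 31x − 19) ÷ lead(D) = 16x⁶ ÷ 2x = 8x⁵. Subtract (8x⁵)·D = 16x⁶ + 72x⁵. Remainder: −18x⁵ − 89x⁴ − 52x³ − 78x² − 31x − 19.
Step 3: lead(−18x⁵ − 89x⁴ − 52x³ − 78x² − 31x − 19) ÷ lead(D) = −18x⁵ ÷ 2x = −9x⁴. Subtract (−9x⁴)·D = −18x⁵ − 81x⁴. Remainder: −8x⁴ − 52x³ − 78x² − 31x − 19.
Step 4: lead(−8x⁴ − 52x³ − 78x² − 31x − 19) ÷ lead(D) = −8x⁴ ÷ 2x = −4x³. Subtract (−4x³)·D = −8x⁴ − 36x³. Remainder: −16x³ − 78x² − 31x − 19.
Step 5: lead(−16x³ − 78x² − 31x − 19) ÷ lead(D) = −16x³ ÷ 2x = −8x². Subtract (−8x²)·D = −16x³ − 72x². Remainder: −6x² − 31x − 19.
Step 6: lead(−6x² − 31x − 19) ÷ lead(D) = −6x² ÷ 2x = −3x. Subtract (−3x)·D = −6x² − 27x. Remainder: −4x − 19.
Step 7: lead(−4x − 19) ÷ lead(D) = −4x ÷ 2x = −2. Subtract (−2)·D = −4x − 18. Remainder: −1.

Q = [9, 8, -9, -4, -8, -3, -2]; R = [-1]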